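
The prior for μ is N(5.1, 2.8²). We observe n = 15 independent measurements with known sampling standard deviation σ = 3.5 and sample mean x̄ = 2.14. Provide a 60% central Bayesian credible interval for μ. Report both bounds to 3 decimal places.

Posterior precision = 1/2.8² + 15/3.5² = 0.1276 + 1.2245 = 1.3520, so posterior SD = 0.8600.
Posterior mean = (5.1/2.8² + 15·2.14/3.5²) / 1.3520 = 2.4192.
Interval: 2.4192 ± 0.842 × 0.8600 → [1.695, 3.143].

[1.695, 3.143]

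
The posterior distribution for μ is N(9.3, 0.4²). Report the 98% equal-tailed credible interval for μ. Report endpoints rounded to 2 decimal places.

The posterior is symmetric, so the 98% equal-tailed interval is μ = 9.3 ± z·0.4 with z = 2.326.
Half-width: 2.326 × 0.4 = 0.93.
9.3 − 0.93 = 8.37; 9.3 + 0.93 = 10.23.

[8.37, 10.23]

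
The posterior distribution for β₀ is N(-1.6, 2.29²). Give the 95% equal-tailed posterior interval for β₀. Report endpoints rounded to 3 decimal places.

[-6.088, 2.888]

The posterior is symmetric, so the 95% equal-tailed interval is β₀ = -1.6 ± z·2.29 with z = 1.960.
Half-width: 1.960 × 2.29 = 4.488.
-1.6 − 4.488 = -6.088; -1.6 + 4.488 = 2.888.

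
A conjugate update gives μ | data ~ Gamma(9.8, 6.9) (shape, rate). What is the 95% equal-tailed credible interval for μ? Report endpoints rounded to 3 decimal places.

Posterior: Gamma(shape 9.8, rate 6.9).
Equal-tailed 95% interval: Gamma(9.8, 6.9) quantiles at 0.025 and 0.975.
Posterior mean ≈ 1.420, SD ≈ 0.454; a Normal approximation gives roughly [0.531, 2.310].
Exact: lower = 0.675; upper = 2.438.

[0.675, 2.438]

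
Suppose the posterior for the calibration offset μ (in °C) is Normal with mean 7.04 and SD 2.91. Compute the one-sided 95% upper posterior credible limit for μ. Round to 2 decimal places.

Need U with P(μ ≤ U) = 0.95: U = 7.04 + z_{0.05}·2.91.
z = 1.645; U = 7.04 + 1.645 × 2.91 = 11.83.

11.83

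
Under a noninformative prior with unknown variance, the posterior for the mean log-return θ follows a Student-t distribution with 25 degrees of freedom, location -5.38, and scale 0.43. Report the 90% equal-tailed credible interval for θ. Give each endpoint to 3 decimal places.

The t_25 distribution is symmetric; the 90% interval is -5.38 ± t·0.43 with t_{0.95,25} = 1.708.
Half-width: 1.708 × 0.43 = 0.735.
-5.38 − 0.735 = -6.115; -5.38 + 0.735 = -4.645.

[-6.115, -4.645]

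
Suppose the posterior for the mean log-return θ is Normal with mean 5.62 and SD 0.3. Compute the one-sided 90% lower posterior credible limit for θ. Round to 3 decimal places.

Need L with P(θ ≥ L) = 0.90: L = 5.62 − z_{0.1}·0.3.
z = 1.282; L = 5.62 − 1.282 × 0.3 = 5.236.

5.236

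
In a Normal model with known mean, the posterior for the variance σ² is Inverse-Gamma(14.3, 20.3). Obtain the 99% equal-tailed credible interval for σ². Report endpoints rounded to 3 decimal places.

Inverse-Gamma(14.3, 20.3) quantiles: F⁻¹(0.005) and F⁻¹(0.995).
Equivalently, 1/σ² ~ Gamma(14.3, rate = 20.3); invert its 0.995 and 0.005 quantiles.
Posterior mean ≈ 1.526, SD ≈ 0.435; a Normal approximation gives roughly [0.405, 2.647].
Exact: lower = 0.784; upper = 3.158.

[0.784, 3.158]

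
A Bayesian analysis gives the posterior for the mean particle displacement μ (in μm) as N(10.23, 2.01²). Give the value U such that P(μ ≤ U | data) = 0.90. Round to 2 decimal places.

Need U with P(μ ≤ U) = 0.90: U = 10.23 + z_{0.1}·2.01.
z = 1.282; U = 10.23 + 1.282 × 2.01 = 12.81.

12.81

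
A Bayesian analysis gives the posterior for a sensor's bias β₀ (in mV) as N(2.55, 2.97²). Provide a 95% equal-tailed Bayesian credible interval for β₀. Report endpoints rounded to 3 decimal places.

The posterior is symmetric, so the 95% equal-tailed interval is β₀ = 2.55 ± z·2.97 with z = 1.960.
Half-width: 1.960 × 2.97 = 5.821.
2.55 − 5.821 = -3.271; 2.55 + 5.821 = 8.371.

[-3.271, 8.371]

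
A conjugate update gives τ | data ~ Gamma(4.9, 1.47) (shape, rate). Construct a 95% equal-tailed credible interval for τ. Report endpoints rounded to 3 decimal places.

Posterior: Gamma(shape 4.9, rate 1.47).
Equal-tailed 95% interval: Gamma(4.9, 1.47) quantiles at 0.025 and 0.975.
Posterior mean ≈ 3.333, SD ≈ 1.506; a Normal approximation gives roughly [0.382, 6.285].
Exact: lower = 1.067; upper = 6.868.

[1.067, 6.868]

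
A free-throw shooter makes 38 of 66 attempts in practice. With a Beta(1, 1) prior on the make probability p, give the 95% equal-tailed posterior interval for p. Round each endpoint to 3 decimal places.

[0.455, 0.688]

Posterior: Beta(1+38, 1+28) = Beta(39, 29).
Equal-tailed 95% interval: the 0.025 and 0.975 quantiles of Beta(39, 29).
Posterior mean ≈ 0.574, SD ≈ 0.060; a Normal approximation gives roughly [0.457, 0.690].
Exact: F⁻¹(0.025) = 0.455; F⁻¹(0.975) = 0.688.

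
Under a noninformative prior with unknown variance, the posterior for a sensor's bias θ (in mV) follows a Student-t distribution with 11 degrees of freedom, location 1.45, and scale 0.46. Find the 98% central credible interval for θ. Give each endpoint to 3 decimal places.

[0.200, 2.700]

The t_11 distribution is symmetric; the 98% interval is 1.45 ± t·0.46 with t_{0.99,11} = 2.718.
Half-width: 2.718 × 0.46 = 1.250.
1.45 − 1.250 = 0.200; 1.45 + 1.250 = 2.700.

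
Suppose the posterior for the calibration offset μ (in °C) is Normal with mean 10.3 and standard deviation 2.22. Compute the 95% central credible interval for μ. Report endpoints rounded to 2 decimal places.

The posterior is symmetric, so the 95% equal-tailed interval is μ = 10.3 ± z·2.22 with z = 1.960.
Half-width: 1.960 × 2.22 = 4.35.
10.3 − 4.35 = 5.95; 10.3 + 4.35 = 14.65.

[5.95, 14.65]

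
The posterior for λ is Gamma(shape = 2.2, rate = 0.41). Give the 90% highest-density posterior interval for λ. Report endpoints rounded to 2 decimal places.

The posterior is unimodal and skewed, so the HPD interval has equal density at both endpoints and is the shortest 90% interval.
Solving f(0.34) = f(10.36) with F(10.36) − F(0.34) = 0.90 gives [0.34, 10.36].
For comparison, the equal-tailed interval is [1.07, 12.35]; the HPD is narrower and shifted toward the mode.

[0.34, 10.36]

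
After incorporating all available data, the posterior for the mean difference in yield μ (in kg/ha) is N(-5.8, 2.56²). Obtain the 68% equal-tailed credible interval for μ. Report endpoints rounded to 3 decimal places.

[-8.346, -3.254]

The posterior is symmetric, so the 68% equal-tailed interval is μ = -5.8 ± z·2.56 with z = 0.994.
Half-width: 0.994 × 2.56 = 2.546.
-5.8 − 2.546 = -8.346; -5.8 + 2.546 = -3.254.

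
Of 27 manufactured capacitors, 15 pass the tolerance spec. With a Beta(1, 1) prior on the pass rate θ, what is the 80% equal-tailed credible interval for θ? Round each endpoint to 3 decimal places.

Posterior: Beta(1+15, 1+12) = Beta(16, 13).
Equal-tailed 80% interval: the 0.1 and 0.9 quantiles of Beta(16, 13).
Posterior mean ≈ 0.552, SD ≈ 0.091; a Normal approximation gives roughly [0.435, 0.668].
Exact: F⁻¹(0.1) = 0.433; F⁻¹(0.9) = 0.669.

[0.433, 0.669]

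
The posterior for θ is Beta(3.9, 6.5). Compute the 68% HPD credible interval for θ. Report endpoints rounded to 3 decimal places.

The posterior is unimodal and skewed, so the HPD interval has equal density at both endpoints and is the shortest 68% interval.
Solving f(0.208) = f(0.503) with F(0.503) − F(0.208) = 0.68 gives [0.208, 0.503].
For comparison, the equal-tailed interval is [0.227, 0.524]; the HPD is narrower and shifted toward the mode.

[0.208, 0.503]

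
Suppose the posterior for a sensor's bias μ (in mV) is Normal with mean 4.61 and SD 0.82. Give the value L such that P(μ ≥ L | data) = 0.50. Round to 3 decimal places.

Need L with P(μ ≥ L) = 0.50: L = 4.61 − z_{0.5}·0.82.
z = 0.000; L = 4.61 − 0.000 × 0.82 = 4.610.

4.610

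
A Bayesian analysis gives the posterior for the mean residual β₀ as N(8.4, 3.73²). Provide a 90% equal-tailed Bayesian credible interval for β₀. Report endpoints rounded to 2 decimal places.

[2.26, 14.54]

The posterior is symmetric, so the 90% equal-tailed interval is β₀ = 8.4 ± z·3.73 with z = 1.645.
Half-width: 1.645 × 3.73 = 6.14.
8.4 − 6.14 = 2.26; 8.4 + 6.14 = 14.54.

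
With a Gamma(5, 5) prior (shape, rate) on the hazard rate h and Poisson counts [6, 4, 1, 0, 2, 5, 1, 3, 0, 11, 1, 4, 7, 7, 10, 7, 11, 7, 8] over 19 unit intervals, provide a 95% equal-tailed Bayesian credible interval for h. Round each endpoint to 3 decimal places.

[3.390, 5.022]

Posterior: Gamma(5+95, 5+19) = Gamma(100, 24) (shape, rate).
Equal-tailed 95% interval: Gamma(100, 24) quantiles at 0.025 and 0.975.
Posterior mean ≈ 4.167, SD ≈ 0.417; a Normal approximation gives roughly [3.350, 4.983].
Exact: lower = 3.390; upper = 5.022.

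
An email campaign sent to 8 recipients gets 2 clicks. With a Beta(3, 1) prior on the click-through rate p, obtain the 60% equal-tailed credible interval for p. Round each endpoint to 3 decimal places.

Posterior: Beta(3+2, 1+6) = Beta(5, 7).
Equal-tailed 60% interval: the 0.2 and 0.8 quantiles of Beta(5, 7).
Posterior mean ≈ 0.417, SD ≈ 0.137; a Normal approximation gives roughly [0.302, 0.532].
Exact: F⁻¹(0.2) = 0.295; F⁻¹(0.8) = 0.536.

[0.295, 0.536]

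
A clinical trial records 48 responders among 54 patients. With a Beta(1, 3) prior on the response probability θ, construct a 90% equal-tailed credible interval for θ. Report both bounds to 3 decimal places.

[0.761, 0.915]

Posterior: Beta(1+48, 3+6) = Beta(49, 9).
Equal-tailed 90% interval: the 0.05 and 0.95 quantiles of Beta(49, 9).
Posterior mean ≈ 0.845, SD ≈ 0.047; a Normal approximation gives roughly [0.767, 0.922].
Exact: F⁻¹(0.05) = 0.761; F⁻¹(0.95) = 0.915.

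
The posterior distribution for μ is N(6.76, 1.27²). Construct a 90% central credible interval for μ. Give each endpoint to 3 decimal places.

[4.671, 8.849]

The posterior is symmetric, so the 90% equal-tailed interval is μ = 6.76 ± z·1.27 with z = 1.645.
Half-width: 1.645 × 1.27 = 2.089.
6.76 − 2.089 = 4.671; 6.76 + 2.089 = 8.849.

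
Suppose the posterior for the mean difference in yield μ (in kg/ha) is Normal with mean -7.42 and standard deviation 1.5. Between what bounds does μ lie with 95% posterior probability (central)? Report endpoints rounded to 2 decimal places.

The posterior is symmetric, so the 95% equal-tailed interval is μ = -7.42 ± z·1.5 with z = 1.960.
Half-width: 1.960 × 1.5 = 2.94.
-7.42 − 2.94 = -10.36; -7.42 + 2.94 = -4.48.

[-10.36, -4.48]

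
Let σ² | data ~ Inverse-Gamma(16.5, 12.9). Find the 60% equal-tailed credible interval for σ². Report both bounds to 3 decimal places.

[0.652, 0.991]

Inverse-Gamma(16.5, 12.9) quantiles: F⁻¹(0.2) and F⁻¹(0.8).
Equivalently, 1/σ² ~ Gamma(16.5, rate = 12.9); invert its 0.8 and 0.2 quantiles.
Posterior mean ≈ 0.832, SD ≈ 0.219; a Normal approximation gives roughly [0.648, 1.016].
Exact: lower = 0.652; upper = 0.991.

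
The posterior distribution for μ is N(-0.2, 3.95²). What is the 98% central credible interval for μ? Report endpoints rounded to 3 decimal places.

[-9.389, 8.989]

The posterior is symmetric, so the 98% equal-tailed interval is μ = -0.2 ± z·3.95 with z = 2.326.
Half-width: 2.326 × 3.95 = 9.189.
-0.2 − 9.189 = -9.389; -0.2 + 9.189 = 8.989.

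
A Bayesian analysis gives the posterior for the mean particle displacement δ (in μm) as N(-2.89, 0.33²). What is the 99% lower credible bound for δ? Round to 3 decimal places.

Need L with P(δ ≥ L) = 0.99: L = -2.89 − z_{0.01}·0.33.
z = 2.326; L = -2.89 − 2.326 × 0.33 = -3.658.

-3.658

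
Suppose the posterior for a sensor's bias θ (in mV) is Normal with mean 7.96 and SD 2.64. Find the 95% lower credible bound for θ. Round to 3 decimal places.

3.618

Need L with P(θ ≥ L) = 0.95: L = 7.96 − z_{0.05}·2.64.
z = 1.645; L = 7.96 − 1.645 × 2.64 = 3.618.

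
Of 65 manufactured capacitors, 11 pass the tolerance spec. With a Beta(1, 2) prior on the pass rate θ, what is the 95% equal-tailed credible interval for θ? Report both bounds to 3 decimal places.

[0.096, 0.275]

Posterior: Beta(1+11, 2+54) = Beta(12, 56).
Equal-tailed 95% interval: the 0.025 and 0.975 quantiles of Beta(12, 56).
Posterior mean ≈ 0.176, SD ≈ 0.046; a Normal approximation gives roughly [0.087, 0.266].
Exact: F⁻¹(0.025) = 0.096; F⁻¹(0.975) = 0.275.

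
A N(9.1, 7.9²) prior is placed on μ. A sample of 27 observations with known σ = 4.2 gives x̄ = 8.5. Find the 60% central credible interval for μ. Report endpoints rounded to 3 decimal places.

Posterior precision = 1/7.9² + 27/4.2² = 0.0160 + 1.5306 = 1.5466, so posterior SD = 0.8041.
Posterior mean = (9.1/7.9² + 27·8.5/4.2²) / 1.5466 = 8.5062.
Interval: 8.5062 ± 0.842 × 0.8041 → [7.829, 9.183].

[7.829, 9.183]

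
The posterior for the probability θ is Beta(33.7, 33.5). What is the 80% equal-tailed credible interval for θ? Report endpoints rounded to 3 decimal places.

[0.424, 0.579]

Posterior: Beta(33.7, 33.5).
Equal-tailed 80% interval: the 0.1 and 0.9 quantiles of Beta(33.7, 33.5).
Posterior mean ≈ 0.501, SD ≈ 0.061; a Normal approximation gives roughly [0.424, 0.579].
Exact: F⁻¹(0.1) = 0.424; F⁻¹(0.9) = 0.579.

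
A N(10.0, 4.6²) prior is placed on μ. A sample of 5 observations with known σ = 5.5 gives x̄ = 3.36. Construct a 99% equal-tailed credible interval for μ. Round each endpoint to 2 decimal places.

[-0.75, 10.42]

Posterior precision = 1/4.6² + 5/5.5² = 0.0473 + 0.1653 = 0.2125, so posterior SD = 2.1691.
Posterior mean = (10.0/4.6² + 5·3.36/5.5²) / 0.2125 = 4.8364.
Interval: 4.8364 ± 2.576 × 2.1691 → [-0.75, 10.42].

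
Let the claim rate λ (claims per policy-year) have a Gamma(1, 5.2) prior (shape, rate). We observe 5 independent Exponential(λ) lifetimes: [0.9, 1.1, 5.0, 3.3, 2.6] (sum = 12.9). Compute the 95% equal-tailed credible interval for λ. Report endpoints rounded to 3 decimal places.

Posterior: Gamma(1+5, 5.2+12.9) = Gamma(6, 18.1) (shape, rate).
Equal-tailed 95% interval: Gamma(6, 18.1) quantiles at 0.025 and 0.975.
Posterior mean ≈ 0.331, SD ≈ 0.135; a Normal approximation gives roughly [0.066, 0.597].
Exact: lower = 0.122; upper = 0.645.

[0.122, 0.645]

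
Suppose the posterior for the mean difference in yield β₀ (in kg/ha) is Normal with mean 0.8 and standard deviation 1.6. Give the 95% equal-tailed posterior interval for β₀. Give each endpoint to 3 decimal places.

[-2.336, 3.936]

The posterior is symmetric, so the 95% equal-tailed interval is β₀ = 0.8 ± z·1.6 with z = 1.960.
Half-width: 1.960 × 1.6 = 3.136.
0.8 − 3.136 = -2.336; 0.8 + 3.136 = 3.936.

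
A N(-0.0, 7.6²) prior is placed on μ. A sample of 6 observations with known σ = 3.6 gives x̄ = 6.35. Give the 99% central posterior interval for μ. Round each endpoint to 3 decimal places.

Posterior precision = 1/7.6² + 6/3.6² = 0.0173 + 0.4630 = 0.4803, so posterior SD = 1.4430.
Posterior mean = (-0.0/7.6² + 6·6.35/3.6²) / 0.4803 = 6.1211.
Interval: 6.1211 ± 2.576 × 1.4430 → [2.404, 9.838].

[2.404, 9.838]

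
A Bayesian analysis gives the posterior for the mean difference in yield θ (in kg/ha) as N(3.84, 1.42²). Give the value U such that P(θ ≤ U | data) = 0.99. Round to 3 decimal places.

Need U with P(θ ≤ U) = 0.99: U = 3.84 + z_{0.01}·1.42.
z = 2.326; U = 3.84 + 2.326 × 1.42 = 7.143.

7.143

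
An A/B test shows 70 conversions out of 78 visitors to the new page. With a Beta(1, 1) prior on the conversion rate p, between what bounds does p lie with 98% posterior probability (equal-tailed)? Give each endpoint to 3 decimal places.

Posterior: Beta(1+70, 1+8) = Beta(71, 9).
Equal-tailed 98% interval: the 0.01 and 0.99 quantiles of Beta(71, 9).
Posterior mean ≈ 0.887, SD ≈ 0.035; a Normal approximation gives roughly [0.806, 0.969].
Exact: F⁻¹(0.01) = 0.793; F⁻¹(0.99) = 0.954.

[0.793, 0.954]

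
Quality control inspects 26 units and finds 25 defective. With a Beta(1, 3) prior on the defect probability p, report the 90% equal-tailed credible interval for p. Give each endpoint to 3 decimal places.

Posterior: Beta(1+25, 3+1) = Beta(26, 4).
Equal-tailed 90% interval: the 0.05 and 0.95 quantiles of Beta(26, 4).
Posterior mean ≈ 0.867, SD ≈ 0.061; a Normal approximation gives roughly [0.766, 0.967].
Exact: F⁻¹(0.05) = 0.754; F⁻¹(0.95) = 0.951.

[0.754, 0.951]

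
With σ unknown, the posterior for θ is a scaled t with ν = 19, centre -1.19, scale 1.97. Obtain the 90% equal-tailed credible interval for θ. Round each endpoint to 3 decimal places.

[-4.596, 2.216]

The t_19 distribution is symmetric; the 90% interval is -1.19 ± t·1.97 with t_{0.95,19} = 1.729.
Half-width: 1.729 × 1.97 = 3.406.
-1.19 − 3.406 = -4.596; -1.19 + 3.406 = 2.216.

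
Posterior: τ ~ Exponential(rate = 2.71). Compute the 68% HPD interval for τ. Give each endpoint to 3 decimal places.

The exponential density is strictly decreasing on [0, ∞), so the HPD interval is anchored at 0: [0, q] with P(τ ≤ q) = 0.68.
q = −ln(1 − 0.68) / 2.71 = 1.1394 / 2.71 = 0.420.

[0.000, 0.420]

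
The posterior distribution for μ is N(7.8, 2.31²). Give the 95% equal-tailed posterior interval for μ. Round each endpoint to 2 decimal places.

[3.27, 12.33]

The posterior is symmetric, so the 95% equal-tailed interval is μ = 7.8 ± z·2.31 with z = 1.960.
Half-width: 1.960 × 2.31 = 4.53.
7.8 − 4.53 = 3.27; 7.8 + 4.53 = 12.33.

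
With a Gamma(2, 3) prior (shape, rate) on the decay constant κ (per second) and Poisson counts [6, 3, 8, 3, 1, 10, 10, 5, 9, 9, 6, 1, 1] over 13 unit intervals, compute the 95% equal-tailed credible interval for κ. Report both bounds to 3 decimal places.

Posterior: Gamma(2+72, 3+13) = Gamma(74, 16) (shape, rate).
Equal-tailed 95% interval: Gamma(74, 16) quantiles at 0.025 and 0.975.
Posterior mean ≈ 4.625, SD ≈ 0.538; a Normal approximation gives roughly [3.571, 5.679].
Exact: lower = 3.632; upper = 5.737.

[3.632, 5.737]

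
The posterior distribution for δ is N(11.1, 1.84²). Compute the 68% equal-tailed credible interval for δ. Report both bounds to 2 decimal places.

[9.27, 12.93]

The posterior is symmetric, so the 68% equal-tailed interval is δ = 11.1 ± z·1.84 with z = 0.994.
Half-width: 0.994 × 1.84 = 1.83.
11.1 − 1.83 = 9.27; 11.1 + 1.83 = 12.93.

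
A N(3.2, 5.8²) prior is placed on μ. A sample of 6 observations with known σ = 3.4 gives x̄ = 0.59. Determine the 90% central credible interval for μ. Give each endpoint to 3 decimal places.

[-1.489, 2.952]

Posterior precision = 1/5.8² + 6/3.4² = 0.0297 + 0.5190 = 0.5488, so posterior SD = 1.3499.
Posterior mean = (3.2/5.8² + 6·0.59/3.4²) / 0.5488 = 0.7314.
Interval: 0.7314 ± 1.645 × 1.3499 → [-1.489, 2.952].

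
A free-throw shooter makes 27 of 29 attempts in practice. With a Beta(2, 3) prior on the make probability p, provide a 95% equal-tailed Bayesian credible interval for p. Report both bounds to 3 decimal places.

Posterior: Beta(2+27, 3+2) = Beta(29, 5).
Equal-tailed 95% interval: the 0.025 and 0.975 quantiles of Beta(29, 5).
Posterior mean ≈ 0.853, SD ≈ 0.060; a Normal approximation gives roughly [0.736, 0.970].
Exact: F⁻¹(0.025) = 0.718; F⁻¹(0.975) = 0.949.

[0.718, 0.949]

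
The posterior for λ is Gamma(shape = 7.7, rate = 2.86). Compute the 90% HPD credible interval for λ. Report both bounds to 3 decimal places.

The posterior is unimodal and skewed, so the HPD interval has equal density at both endpoints and is the shortest 90% interval.
Solving f(1.140) = f(4.189) with F(4.189) − F(1.140) = 0.90 gives [1.140, 4.189].
For comparison, the equal-tailed interval is [1.318, 4.461]; the HPD is narrower and shifted toward the mode.

[1.140, 4.189]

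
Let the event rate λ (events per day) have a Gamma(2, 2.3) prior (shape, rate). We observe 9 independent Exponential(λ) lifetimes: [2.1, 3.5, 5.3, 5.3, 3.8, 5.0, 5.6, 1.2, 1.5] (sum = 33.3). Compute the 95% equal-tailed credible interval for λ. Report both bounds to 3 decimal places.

Posterior: Gamma(2+9, 2.3+33.3) = Gamma(11, 35.6) (shape, rate).
Equal-tailed 95% interval: Gamma(11, 35.6) quantiles at 0.025 and 0.975.
Posterior mean ≈ 0.309, SD ≈ 0.093; a Normal approximation gives roughly [0.126, 0.492].
Exact: lower = 0.154; upper = 0.517.

[0.154, 0.517]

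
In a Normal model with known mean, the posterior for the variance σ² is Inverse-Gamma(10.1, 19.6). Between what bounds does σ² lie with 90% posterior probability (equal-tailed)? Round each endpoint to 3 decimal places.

Inverse-Gamma(10.1, 19.6) quantiles: F⁻¹(0.05) and F⁻¹(0.95).
Equivalently, 1/σ² ~ Gamma(10.1, rate = 19.6); invert its 0.95 and 0.05 quantiles.
Posterior mean ≈ 2.154, SD ≈ 0.757; a Normal approximation gives roughly [0.909, 3.399].
Exact: lower = 1.238; upper = 3.564.

[1.238, 3.564]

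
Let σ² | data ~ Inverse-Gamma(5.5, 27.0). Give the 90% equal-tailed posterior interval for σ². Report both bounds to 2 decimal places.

[2.74, 11.80]

Inverse-Gamma(5.5, 27.0) quantiles: F⁻¹(0.05) and F⁻¹(0.95).
Equivalently, 1/σ² ~ Gamma(5.5, rate = 27.0); invert its 0.95 and 0.05 quantiles.
Posterior mean ≈ 6.00, SD ≈ 3.21; a Normal approximation gives roughly [0.72, 11.28].
Exact: lower = 2.74; upper = 11.80.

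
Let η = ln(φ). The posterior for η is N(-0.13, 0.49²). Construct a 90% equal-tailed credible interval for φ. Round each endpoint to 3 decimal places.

[0.392, 1.966]

On the log scale the 90% interval is -0.13 ± 1.645 × 0.49 = [-0.9360, 0.6760].
Exponentiate: [e^-0.9360, e^0.6760] = [0.392, 1.966].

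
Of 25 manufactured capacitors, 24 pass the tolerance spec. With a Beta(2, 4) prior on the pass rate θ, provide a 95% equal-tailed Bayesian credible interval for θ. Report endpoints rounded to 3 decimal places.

Posterior: Beta(2+24, 4+1) = Beta(26, 5).
Equal-tailed 95% interval: the 0.025 and 0.975 quantiles of Beta(26, 5).
Posterior mean ≈ 0.839, SD ≈ 0.065; a Normal approximation gives roughly [0.711, 0.966].
Exact: F⁻¹(0.025) = 0.693; F⁻¹(0.975) = 0.944.

[0.693, 0.944]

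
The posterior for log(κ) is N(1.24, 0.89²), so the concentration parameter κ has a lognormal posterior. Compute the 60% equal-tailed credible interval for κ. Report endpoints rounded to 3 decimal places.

[1.634, 7.309]

On the log scale the 60% interval is 1.24 ± 0.842 × 0.89 = [0.4910, 1.9890].
Exponentiate: [e^0.4910, e^1.9890] = [1.634, 7.309].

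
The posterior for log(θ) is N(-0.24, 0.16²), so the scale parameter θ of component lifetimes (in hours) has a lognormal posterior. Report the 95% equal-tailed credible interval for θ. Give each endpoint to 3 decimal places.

[0.575, 1.076]

On the log scale the 95% interval is -0.24 ± 1.960 × 0.16 = [-0.5536, 0.0736].
Exponentiate: [e^-0.5536, e^0.0736] = [0.575, 1.076].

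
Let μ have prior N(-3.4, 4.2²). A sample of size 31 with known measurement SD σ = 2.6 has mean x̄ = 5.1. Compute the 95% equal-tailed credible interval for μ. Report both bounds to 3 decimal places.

[4.087, 5.906]

Posterior precision = 1/4.2² + 31/2.6² = 0.0567 + 4.5858 = 4.6425, so posterior SD = 0.4641.
Posterior mean = (-3.4/4.2² + 31·5.1/2.6²) / 4.6425 = 4.9962.
Interval: 4.9962 ± 1.960 × 0.4641 → [4.087, 5.906].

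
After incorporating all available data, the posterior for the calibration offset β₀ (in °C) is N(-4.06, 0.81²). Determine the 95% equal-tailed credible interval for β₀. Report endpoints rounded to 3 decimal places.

[-5.648, -2.472]

The posterior is symmetric, so the 95% equal-tailed interval is β₀ = -4.06 ± z·0.81 with z = 1.960.
Half-width: 1.960 × 0.81 = 1.588.
-4.06 − 1.588 = -5.648; -4.06 + 1.588 = -2.472.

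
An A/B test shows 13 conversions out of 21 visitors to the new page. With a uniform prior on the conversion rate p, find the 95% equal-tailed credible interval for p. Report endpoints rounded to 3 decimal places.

[0.407, 0.793]

Posterior: Beta(1+13, 1+8) = Beta(14, 9).
Equal-tailed 95% interval: the 0.025 and 0.975 quantiles of Beta(14, 9).
Posterior mean ≈ 0.609, SD ≈ 0.100; a Normal approximation gives roughly [0.413, 0.804].
Exact: F⁻¹(0.025) = 0.407; F⁻¹(0.975) = 0.793.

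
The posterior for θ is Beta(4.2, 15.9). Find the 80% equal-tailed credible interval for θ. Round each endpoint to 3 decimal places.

[0.102, 0.329]

Posterior: Beta(4.2, 15.9).
Equal-tailed 80% interval: the 0.1 and 0.9 quantiles of Beta(4.2, 15.9).
Posterior mean ≈ 0.209, SD ≈ 0.089; a Normal approximation gives roughly [0.096, 0.322].
Exact: F⁻¹(0.1) = 0.102; F⁻¹(0.9) = 0.329.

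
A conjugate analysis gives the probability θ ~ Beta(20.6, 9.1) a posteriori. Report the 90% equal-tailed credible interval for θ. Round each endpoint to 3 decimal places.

[0.549, 0.823]

Posterior: Beta(20.6, 9.1).
Equal-tailed 90% interval: the 0.05 and 0.95 quantiles of Beta(20.6, 9.1).
Posterior mean ≈ 0.694, SD ≈ 0.083; a Normal approximation gives roughly [0.557, 0.830].
Exact: F⁻¹(0.05) = 0.549; F⁻¹(0.95) = 0.823.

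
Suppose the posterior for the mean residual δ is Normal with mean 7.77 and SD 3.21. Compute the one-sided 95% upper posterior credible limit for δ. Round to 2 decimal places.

13.05

Need U with P(δ ≤ U) = 0.95: U = 7.77 + z_{0.05}·3.21.
z = 1.645; U = 7.77 + 1.645 × 3.21 = 13.05.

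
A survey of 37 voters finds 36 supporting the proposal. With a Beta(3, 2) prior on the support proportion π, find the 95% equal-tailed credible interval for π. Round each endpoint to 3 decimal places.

Posterior: Beta(3+36, 2+1) = Beta(39, 3).
Equal-tailed 95% interval: the 0.025 and 0.975 quantiles of Beta(39, 3).
Posterior mean ≈ 0.929, SD ≈ 0.039; a Normal approximation gives roughly [0.852, 1.006].
Exact: F⁻¹(0.025) = 0.835; F⁻¹(0.975) = 0.985.

[0.835, 0.985]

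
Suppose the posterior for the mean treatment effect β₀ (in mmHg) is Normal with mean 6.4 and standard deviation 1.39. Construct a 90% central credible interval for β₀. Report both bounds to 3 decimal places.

[4.114, 8.686]

The posterior is symmetric, so the 90% equal-tailed interval is β₀ = 6.4 ± z·1.39 with z = 1.645.
Half-width: 1.645 × 1.39 = 2.286.
6.4 − 2.286 = 4.114; 6.4 + 2.286 = 8.686.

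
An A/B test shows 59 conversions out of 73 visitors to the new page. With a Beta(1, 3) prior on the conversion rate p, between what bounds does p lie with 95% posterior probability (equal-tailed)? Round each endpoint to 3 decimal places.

Posterior: Beta(1+59, 3+14) = Beta(60, 17).
Equal-tailed 95% interval: the 0.025 and 0.975 quantiles of Beta(60, 17).
Posterior mean ≈ 0.779, SD ≈ 0.047; a Normal approximation gives roughly [0.687, 0.871].
Exact: F⁻¹(0.025) = 0.681; F⁻¹(0.975) = 0.864.

[0.681, 0.864]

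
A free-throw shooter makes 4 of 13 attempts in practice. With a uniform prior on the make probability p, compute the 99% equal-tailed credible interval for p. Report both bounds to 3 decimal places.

[0.087, 0.658]

Posterior: Beta(1+4, 1+9) = Beta(5, 10).
Equal-tailed 99% interval: the 0.005 and 0.995 quantiles of Beta(5, 10).
Posterior mean ≈ 0.333, SD ≈ 0.118; a Normal approximation gives roughly [0.030, 0.637].
Exact: F⁻¹(0.005) = 0.087; F⁻¹(0.995) = 0.658.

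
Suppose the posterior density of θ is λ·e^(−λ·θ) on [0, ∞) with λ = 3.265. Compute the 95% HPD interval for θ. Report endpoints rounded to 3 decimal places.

[0.000, 0.918]

The exponential density is strictly decreasing on [0, ∞), so the HPD interval is anchored at 0: [0, q] with P(θ ≤ q) = 0.95.
q = −ln(1 − 0.95) / 3.265 = 2.9957 / 3.265 = 0.918.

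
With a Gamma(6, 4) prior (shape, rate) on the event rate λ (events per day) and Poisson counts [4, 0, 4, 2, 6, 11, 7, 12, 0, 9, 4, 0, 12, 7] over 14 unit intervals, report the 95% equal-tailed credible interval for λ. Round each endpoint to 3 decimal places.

[3.722, 5.716]

Posterior: Gamma(6+78, 4+14) = Gamma(84, 18) (shape, rate).
Equal-tailed 95% interval: Gamma(84, 18) quantiles at 0.025 and 0.975.
Posterior mean ≈ 4.667, SD ≈ 0.509; a Normal approximation gives roughly [3.669, 5.665].
Exact: lower = 3.722; upper = 5.716.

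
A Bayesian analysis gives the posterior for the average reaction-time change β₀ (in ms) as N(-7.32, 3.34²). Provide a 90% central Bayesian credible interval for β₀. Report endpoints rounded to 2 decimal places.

[-12.81, -1.83]

The posterior is symmetric, so the 90% equal-tailed interval is β₀ = -7.32 ± z·3.34 with z = 1.645.
Half-width: 1.645 × 3.34 = 5.49.
-7.32 − 5.49 = -12.81; -7.32 + 5.49 = -1.83.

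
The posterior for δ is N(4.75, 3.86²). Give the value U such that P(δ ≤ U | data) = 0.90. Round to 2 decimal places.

Need U with P(δ ≤ U) = 0.90: U = 4.75 + z_{0.1}·3.86.
z = 1.282; U = 4.75 + 1.282 × 3.86 = 9.70.

9.70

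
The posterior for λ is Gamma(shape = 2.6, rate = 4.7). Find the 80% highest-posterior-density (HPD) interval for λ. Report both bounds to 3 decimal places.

The posterior is unimodal and skewed, so the HPD interval has equal density at both endpoints and is the shortest 80% interval.
Solving f(0.094) = f(0.841) with F(0.841) − F(0.094) = 0.80 gives [0.094, 0.841].
For comparison, the equal-tailed interval is [0.184, 1.013]; the HPD is narrower and shifted toward the mode.

[0.094, 0.841]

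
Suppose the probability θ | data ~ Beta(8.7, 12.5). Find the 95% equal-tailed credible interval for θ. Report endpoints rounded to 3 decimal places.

Posterior: Beta(8.7, 12.5).
Equal-tailed 95% interval: the 0.025 and 0.975 quantiles of Beta(8.7, 12.5).
Posterior mean ≈ 0.410, SD ≈ 0.104; a Normal approximation gives roughly [0.206, 0.615].
Exact: F⁻¹(0.025) = 0.216; F⁻¹(0.975) = 0.621.

[0.216, 0.621]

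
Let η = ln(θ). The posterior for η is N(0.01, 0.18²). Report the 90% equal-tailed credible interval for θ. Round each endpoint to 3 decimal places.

[0.751, 1.358]

On the log scale the 90% interval is 0.01 ± 1.645 × 0.18 = [-0.2861, 0.3061].
Exponentiate: [e^-0.2861, e^0.3061] = [0.751, 1.358].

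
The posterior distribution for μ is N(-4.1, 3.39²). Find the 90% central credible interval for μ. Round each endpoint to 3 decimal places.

[-9.676, 1.476]

The posterior is symmetric, so the 90% equal-tailed interval is μ = -4.1 ± z·3.39 with z = 1.645.
Half-width: 1.645 × 3.39 = 5.576.
-4.1 − 5.576 = -9.676; -4.1 + 5.576 = 1.476.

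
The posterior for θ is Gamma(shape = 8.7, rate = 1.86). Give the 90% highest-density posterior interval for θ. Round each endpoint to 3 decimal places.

The posterior is unimodal and skewed, so the HPD interval has equal density at both endpoints and is the shortest 90% interval.
Solving f(2.128) = f(7.138) with F(7.138) − F(2.128) = 0.90 gives [2.128, 7.138].
For comparison, the equal-tailed interval is [2.408, 7.554]; the HPD is narrower and shifted toward the mode.

[2.128, 7.138]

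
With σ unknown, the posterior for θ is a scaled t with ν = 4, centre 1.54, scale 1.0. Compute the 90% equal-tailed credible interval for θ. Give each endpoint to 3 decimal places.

The t_4 distribution is symmetric; the 90% interval is 1.54 ± t·1.0 with t_{0.95,4} = 2.132.
Half-width: 2.132 × 1.0 = 2.132.
1.54 − 2.132 = -0.592; 1.54 + 2.132 = 3.672.

[-0.592, 3.672]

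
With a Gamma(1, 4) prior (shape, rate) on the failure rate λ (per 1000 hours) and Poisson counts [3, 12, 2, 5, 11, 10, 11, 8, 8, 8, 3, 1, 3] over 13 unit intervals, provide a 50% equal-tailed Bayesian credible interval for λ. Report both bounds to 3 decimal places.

Posterior: Gamma(1+85, 4+13) = Gamma(86, 17) (shape, rate).
Equal-tailed 50% interval: Gamma(86, 17) quantiles at 0.25 and 0.75.
Posterior mean ≈ 5.059, SD ≈ 0.546; a Normal approximation gives roughly [4.691, 5.427].
Exact: lower = 4.681; upper = 5.415.

[4.681, 5.415]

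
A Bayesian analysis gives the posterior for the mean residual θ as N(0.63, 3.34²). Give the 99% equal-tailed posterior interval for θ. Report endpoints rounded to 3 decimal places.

[-7.973, 9.233]

The posterior is symmetric, so the 99% equal-tailed interval is θ = 0.63 ± z·3.34 with z = 2.576.
Half-width: 2.576 × 3.34 = 8.603.
0.63 − 8.603 = -7.973; 0.63 + 8.603 = 9.233.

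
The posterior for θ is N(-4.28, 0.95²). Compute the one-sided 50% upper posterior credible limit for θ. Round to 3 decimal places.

-4.280

Need U with P(θ ≤ U) = 0.50: U = -4.28 + z_{0.5}·0.95.
z = 0.000; U = -4.28 + 0.000 × 0.95 = -4.280.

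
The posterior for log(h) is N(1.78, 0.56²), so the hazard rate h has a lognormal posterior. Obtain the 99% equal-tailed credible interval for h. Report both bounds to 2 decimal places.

[1.40, 25.09]

On the log scale the 99% interval is 1.78 ± 2.576 × 0.56 = [0.3375, 3.2225].
Exponentiate: [e^0.3375, e^3.2225] = [1.40, 25.09].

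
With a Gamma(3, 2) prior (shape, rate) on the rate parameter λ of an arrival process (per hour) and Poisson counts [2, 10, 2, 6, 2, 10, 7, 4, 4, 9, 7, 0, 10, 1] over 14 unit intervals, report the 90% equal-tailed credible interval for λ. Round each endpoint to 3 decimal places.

Posterior: Gamma(3+74, 2+14) = Gamma(77, 16) (shape, rate).
Equal-tailed 90% interval: Gamma(77, 16) quantiles at 0.05 and 0.95.
Posterior mean ≈ 4.812, SD ≈ 0.548; a Normal approximation gives roughly [3.910, 5.715].
Exact: lower = 3.947; upper = 5.749.

[3.947, 5.749]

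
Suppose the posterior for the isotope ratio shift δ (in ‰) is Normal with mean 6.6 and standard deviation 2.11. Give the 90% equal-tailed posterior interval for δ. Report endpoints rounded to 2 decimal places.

The posterior is symmetric, so the 90% equal-tailed interval is δ = 6.6 ± z·2.11 with z = 1.645.
Half-width: 1.645 × 2.11 = 3.47.
6.6 − 3.47 = 3.13; 6.6 + 3.47 = 10.07.

[3.13, 10.07]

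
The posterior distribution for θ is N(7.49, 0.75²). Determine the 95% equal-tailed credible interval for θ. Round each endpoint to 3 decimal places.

The posterior is symmetric, so the 95% equal-tailed interval is θ = 7.49 ± z·0.75 with z = 1.960.
Half-width: 1.960 × 0.75 = 1.470.
7.49 − 1.470 = 6.020; 7.49 + 1.470 = 8.960.

[6.020, 8.960]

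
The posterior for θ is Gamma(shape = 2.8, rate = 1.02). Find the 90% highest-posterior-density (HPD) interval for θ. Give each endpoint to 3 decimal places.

The posterior is unimodal and skewed, so the HPD interval has equal density at both endpoints and is the shortest 90% interval.
Solving f(0.348) = f(5.075) with F(5.075) − F(0.348) = 0.90 gives [0.348, 5.075].
For comparison, the equal-tailed interval is [0.703, 5.877]; the HPD is narrower and shifted toward the mode.

[0.348, 5.075]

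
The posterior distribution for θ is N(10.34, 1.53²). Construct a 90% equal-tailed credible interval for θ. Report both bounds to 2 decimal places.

[7.82, 12.86]

The posterior is symmetric, so the 90% equal-tailed interval is θ = 10.34 ± z·1.53 with z = 1.645.
Half-width: 1.645 × 1.53 = 2.52.
10.34 − 2.52 = 7.82; 10.34 + 2.52 = 12.86.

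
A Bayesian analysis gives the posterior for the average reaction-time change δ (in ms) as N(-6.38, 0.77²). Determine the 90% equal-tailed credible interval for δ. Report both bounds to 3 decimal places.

[-7.647, -5.113]

The posterior is symmetric, so the 90% equal-tailed interval is δ = -6.38 ± z·0.77 with z = 1.645.
Half-width: 1.645 × 0.77 = 1.267.
-6.38 − 1.267 = -7.647; -6.38 + 1.267 = -5.113.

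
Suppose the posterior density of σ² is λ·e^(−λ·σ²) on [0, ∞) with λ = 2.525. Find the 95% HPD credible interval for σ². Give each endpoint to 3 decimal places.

The exponential density is strictly decreasing on [0, ∞), so the HPD interval is anchored at 0: [0, q] with P(σ² ≤ q) = 0.95.
q = −ln(1 − 0.95) / 2.525 = 2.9957 / 2.525 = 1.186.

[0.000, 1.186]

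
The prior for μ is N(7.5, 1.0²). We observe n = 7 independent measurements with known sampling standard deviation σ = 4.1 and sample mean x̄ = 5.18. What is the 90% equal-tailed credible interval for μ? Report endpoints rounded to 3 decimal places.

Posterior precision = 1/1.0² + 7/4.1² = 1.0000 + 0.4164 = 1.4164, so posterior SD = 0.8402.
Posterior mean = (7.5/1.0² + 7·5.18/4.1²) / 1.4164 = 6.8179.
Interval: 6.8179 ± 1.645 × 0.8402 → [5.436, 8.200].

[5.436, 8.200]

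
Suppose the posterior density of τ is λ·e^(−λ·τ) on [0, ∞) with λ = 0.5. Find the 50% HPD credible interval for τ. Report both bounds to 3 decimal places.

[0.000, 1.386]

The exponential density is strictly decreasing on [0, ∞), so the HPD interval is anchored at 0: [0, q] with P(τ ≤ q) = 0.50.
q = −ln(1 − 0.50) / 0.5 = 0.6931 / 0.5 = 1.386.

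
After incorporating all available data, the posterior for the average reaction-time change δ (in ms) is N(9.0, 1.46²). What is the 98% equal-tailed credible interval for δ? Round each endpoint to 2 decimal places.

The posterior is symmetric, so the 98% equal-tailed interval is δ = 9.0 ± z·1.46 with z = 2.326.
Half-width: 2.326 × 1.46 = 3.40.
9.0 − 3.40 = 5.60; 9.0 + 3.40 = 12.40.

[5.60, 12.40]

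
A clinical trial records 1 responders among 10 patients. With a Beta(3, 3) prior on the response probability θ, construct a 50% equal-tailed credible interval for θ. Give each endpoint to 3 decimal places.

[0.172, 0.317]

Posterior: Beta(3+1, 3+9) = Beta(4, 12).
Equal-tailed 50% interval: the 0.25 and 0.75 quantiles of Beta(4, 12).
Posterior mean ≈ 0.250, SD ≈ 0.105; a Normal approximation gives roughly [0.179, 0.321].
Exact: F⁻¹(0.25) = 0.172; F⁻¹(0.75) = 0.317.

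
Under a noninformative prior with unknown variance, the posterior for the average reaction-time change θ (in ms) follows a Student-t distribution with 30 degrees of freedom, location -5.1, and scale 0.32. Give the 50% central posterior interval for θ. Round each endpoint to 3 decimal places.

[-5.318, -4.882]

The t_30 distribution is symmetric; the 50% interval is -5.1 ± t·0.32 with t_{0.75,30} = 0.683.
Half-width: 0.683 × 0.32 = 0.218.
-5.1 − 0.218 = -5.318; -5.1 + 0.218 = -4.882.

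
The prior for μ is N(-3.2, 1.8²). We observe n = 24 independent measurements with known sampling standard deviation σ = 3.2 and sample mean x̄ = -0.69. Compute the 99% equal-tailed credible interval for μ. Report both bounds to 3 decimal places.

Posterior precision = 1/1.8² + 24/3.2² = 0.3086 + 2.3437 = 2.6524, so posterior SD = 0.6140.
Posterior mean = (-3.2/1.8² + 24·-0.69/3.2²) / 2.6524 = -0.9821.
Interval: -0.9821 ± 2.576 × 0.6140 → [-2.564, 0.600].

[-2.564, 0.600]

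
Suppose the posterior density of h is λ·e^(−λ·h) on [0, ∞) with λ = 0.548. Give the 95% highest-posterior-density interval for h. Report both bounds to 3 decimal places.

The exponential density is strictly decreasing on [0, ∞), so the HPD interval is anchored at 0: [0, q] with P(h ≤ q) = 0.95.
q = −ln(1 − 0.95) / 0.548 = 2.9957 / 0.548 = 5.467.

[0.000, 5.467]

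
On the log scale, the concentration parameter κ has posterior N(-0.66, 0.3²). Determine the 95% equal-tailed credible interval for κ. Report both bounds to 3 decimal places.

[0.287, 0.931]

On the log scale the 95% interval is -0.66 ± 1.960 × 0.3 = [-1.2480, -0.0720].
Exponentiate: [e^-1.2480, e^-0.0720] = [0.287, 0.931].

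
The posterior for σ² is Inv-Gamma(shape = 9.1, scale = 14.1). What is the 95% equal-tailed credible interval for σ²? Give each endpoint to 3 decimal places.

[0.887, 3.371]

Inverse-Gamma(9.1, 14.1) quantiles: F⁻¹(0.025) and F⁻¹(0.975).
Equivalently, 1/σ² ~ Gamma(9.1, rate = 14.1); invert its 0.975 and 0.025 quantiles.
Posterior mean ≈ 1.741, SD ≈ 0.653; a Normal approximation gives roughly [0.460, 3.021].
Exact: lower = 0.887; upper = 3.371.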